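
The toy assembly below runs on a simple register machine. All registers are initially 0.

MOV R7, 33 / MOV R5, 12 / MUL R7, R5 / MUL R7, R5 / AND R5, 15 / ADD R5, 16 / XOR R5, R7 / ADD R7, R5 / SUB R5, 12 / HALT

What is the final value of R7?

9500

R7=33
R5=12
R7=33*12=396
R7=396*12=4752
R5=12&15=12
R5=12+16=28
R5=28^4752=4748
R7=4752+4748=9500
R5=4748-12=4736
halt.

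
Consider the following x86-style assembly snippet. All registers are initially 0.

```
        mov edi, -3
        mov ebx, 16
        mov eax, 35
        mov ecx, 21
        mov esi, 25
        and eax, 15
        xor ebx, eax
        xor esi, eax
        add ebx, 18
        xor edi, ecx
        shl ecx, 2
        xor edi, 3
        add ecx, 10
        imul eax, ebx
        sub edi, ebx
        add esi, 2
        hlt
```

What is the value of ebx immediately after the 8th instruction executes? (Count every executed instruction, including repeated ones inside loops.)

after mov edi, -3: edi=-3
after mov ebx, 16: ebx=16
after mov eax, 35: eax=35
after mov ecx, 21: ecx=21
after mov esi, 25: esi=25
after and eax, 15: eax=35&15=3
after xor ebx, eax: ebx=16^3=19
after xor esi, eax: esi=25^3=26
After step 8: ebx = 19.

19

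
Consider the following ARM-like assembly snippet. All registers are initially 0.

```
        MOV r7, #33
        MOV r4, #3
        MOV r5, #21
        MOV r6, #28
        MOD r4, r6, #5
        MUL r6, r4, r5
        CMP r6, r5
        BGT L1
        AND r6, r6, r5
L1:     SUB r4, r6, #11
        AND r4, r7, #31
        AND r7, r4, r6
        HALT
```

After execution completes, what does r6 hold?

after MOV r7, #33: r7=33
after MOV r4, #3: r4=3
after MOV r5, #21: r5=21
after MOV r6, #28: r6=28
after MOD r4, r6, #5: r4=28%5=3
after MUL r6, r4, r5: r6=3*21=63
CMP r6, r5  (cmp 63,21)
BGT L1: taken
after SUB r4, r6, #11: r4=63-11=52
after AND r4, r7, #31: r4=33&31=1
after AND r7, r4, r6: r7=1&63=1
halt.

63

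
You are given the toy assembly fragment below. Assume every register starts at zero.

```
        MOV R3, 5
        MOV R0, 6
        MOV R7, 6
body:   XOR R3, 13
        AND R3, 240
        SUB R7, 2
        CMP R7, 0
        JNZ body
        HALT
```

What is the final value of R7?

after MOV R3, 5: R3=5
after MOV R0, 6: R0=6
after MOV R7, 6: R7=6
after XOR R3, 13: R3=5^13=8
after AND R3, 240: R3=8&240=0
after SUB R7, 2: R7=6-2=4
CMP R7, 0  (cmp 4,0)
JNZ body: taken
after XOR R3, 13: R3=0^13=13
after AND R3, 240: R3=13&240=0
after SUB R7, 2: R7=4-2=2
CMP R7, 0  (cmp 2,0)
JNZ body: taken
after XOR R3, 13: R3=0^13=13
after AND R3, 240: R3=13&240=0
after SUB R7, 2: R7=2-2=0
CMP R7, 0  (cmp 0,0)
JNZ body: not taken
halt.

0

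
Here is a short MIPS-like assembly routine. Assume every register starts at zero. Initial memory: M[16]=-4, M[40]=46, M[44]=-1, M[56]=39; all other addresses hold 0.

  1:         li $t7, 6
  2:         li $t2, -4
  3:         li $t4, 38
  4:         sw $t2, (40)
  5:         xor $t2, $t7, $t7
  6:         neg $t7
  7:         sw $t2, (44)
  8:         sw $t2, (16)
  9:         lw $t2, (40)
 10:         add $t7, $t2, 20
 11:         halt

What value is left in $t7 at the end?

li $t7, 6 → $t7=6
li $t2, -4 → $t2=-4
li $t4, 38 → $t4=38
sw $t2, (40) → M[40]=-4
xor $t2, $t7, $t7 → $t2=6^6=0
neg $t7 → $t7=-(6)=-6
sw $t2, (44) → M[44]=0
sw $t2, (16) → M[16]=0
lw $t2, (40) → $t2=M[40]=-4
add $t7, $t2, 20 → $t7=(-4)+20=16
halt.

16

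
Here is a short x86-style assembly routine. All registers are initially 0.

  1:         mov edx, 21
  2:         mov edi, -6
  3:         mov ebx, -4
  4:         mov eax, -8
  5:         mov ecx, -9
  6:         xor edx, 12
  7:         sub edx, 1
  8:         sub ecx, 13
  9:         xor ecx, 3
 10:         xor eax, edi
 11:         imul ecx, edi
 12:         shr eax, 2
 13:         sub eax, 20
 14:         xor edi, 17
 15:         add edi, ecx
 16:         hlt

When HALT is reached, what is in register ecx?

138

after mov edx, 21: edx=21
after mov edi, -6: edi=-6
after mov ebx, -4: ebx=-4
after mov eax, -8: eax=-8
after mov ecx, -9: ecx=-9
after xor edx, 12: edx=21^12=25
after sub edx, 1: edx=25-1=24
after sub ecx, 13: ecx=(-9)-13=-22
after xor ecx, 3: ecx=(-22)^3=-23
after xor eax, edi: eax=(-8)^(-6)=2
after imul ecx, edi: ecx=(-23)*(-6)=138
after shr eax, 2: eax=2>>2=0
after sub eax, 20: eax=0-20=-20
after xor edi, 17: edi=(-6)^17=-21
after add edi, ecx: edi=(-21)+138=117
halt.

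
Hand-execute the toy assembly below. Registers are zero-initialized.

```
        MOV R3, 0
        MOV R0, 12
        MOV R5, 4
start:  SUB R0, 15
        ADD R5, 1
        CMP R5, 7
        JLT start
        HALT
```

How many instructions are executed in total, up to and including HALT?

MOV R3, 0 → R3=0
MOV R0, 12 → R0=12
MOV R5, 4 → R5=4
SUB R0, 15 → R0=12-15=-3
ADD R5, 1 → R5=4+1=5
CMP R5, 7  (cmp 5,7)
JLT start: taken
SUB R0, 15 → R0=(-3)-15=-18
ADD R5, 1 → R5=5+1=6
CMP R5, 7  (cmp 6,7)
JLT start: taken
SUB R0, 15 → R0=(-18)-15=-33
ADD R5, 1 → R5=6+1=7
CMP R5, 7  (cmp 7,7)
JLT start: not taken
halt.
Total executed instructions: 16.

16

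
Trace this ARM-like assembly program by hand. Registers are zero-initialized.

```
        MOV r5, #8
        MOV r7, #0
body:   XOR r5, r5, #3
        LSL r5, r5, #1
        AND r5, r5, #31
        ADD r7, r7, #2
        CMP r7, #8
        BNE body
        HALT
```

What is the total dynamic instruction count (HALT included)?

27

MOV r5, #8 → r5=8
MOV r7, #0 → r7=0
XOR r5, r5, #3 → r5=8^3=11
LSL r5, r5, #1 → r5=11<<1=22
AND r5, r5, #31 → r5=22&31=22
ADD r7, r7, #2 → r7=0+2=2
CMP r7, #8  (cmp 2,8)
BNE body: taken
XOR r5, r5, #3 → r5=22^3=21
LSL r5, r5, #1 → r5=21<<1=42
AND r5, r5, #31 → r5=42&31=10
ADD r7, r7, #2 → r7=2+2=4
CMP r7, #8  (cmp 4,8)
BNE body: taken
XOR r5, r5, #3 → r5=10^3=9
LSL r5, r5, #1 → r5=9<<1=18
AND r5, r5, #31 → r5=18&31=18
ADD r7, r7, #2 → r7=4+2=6
CMP r7, #8  (cmp 6,8)
BNE body: taken
XOR r5, r5, #3 → r5=18^3=17
LSL r5, r5, #1 → r5=17<<1=34
AND r5, r5, #31 → r5=34&31=2
ADD r7, r7, #2 → r7=6+2=8
CMP r7, #8  (cmp 8,8)
BNE body: not taken
halt.
Total executed instructions: 27.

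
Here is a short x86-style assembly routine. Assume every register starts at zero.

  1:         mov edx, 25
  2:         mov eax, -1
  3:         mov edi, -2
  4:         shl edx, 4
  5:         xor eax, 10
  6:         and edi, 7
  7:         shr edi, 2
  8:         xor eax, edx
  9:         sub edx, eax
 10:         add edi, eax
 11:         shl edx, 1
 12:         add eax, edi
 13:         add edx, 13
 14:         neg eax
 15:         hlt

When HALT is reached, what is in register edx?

mov edx, 25 → edx=25
mov eax, -1 → eax=-1
mov edi, -2 → edi=-2
shl edx, 4 → edx=25<<4=400
xor eax, 10 → eax=(-1)^10=-11
and edi, 7 → edi=(-2)&7=6
shr edi, 2 → edi=6>>2=1
xor eax, edx → eax=(-11)^400=-411
sub edx, eax → edx=400-(-411)=811
add edi, eax → edi=1+(-411)=-410
shl edx, 1 → edx=811<<1=1622
add eax, edi → eax=(-411)+(-410)=-821
add edx, 13 → edx=1622+13=1635
neg eax → eax=-(-821)=821
halt.

1635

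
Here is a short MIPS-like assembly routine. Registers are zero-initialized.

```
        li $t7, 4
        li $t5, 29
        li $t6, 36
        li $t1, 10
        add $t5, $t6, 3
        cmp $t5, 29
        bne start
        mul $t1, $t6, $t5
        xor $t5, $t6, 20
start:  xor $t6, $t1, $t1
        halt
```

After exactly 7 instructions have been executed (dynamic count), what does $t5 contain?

after li $t7, 4: $t7=4
after li $t5, 29: $t5=29
after li $t6, 36: $t6=36
after li $t1, 10: $t1=10
after add $t5, $t6, 3: $t5=36+3=39
cmp $t5, 29  (cmp 39,29)
bne start: taken
After step 7: $t5 = 39.

39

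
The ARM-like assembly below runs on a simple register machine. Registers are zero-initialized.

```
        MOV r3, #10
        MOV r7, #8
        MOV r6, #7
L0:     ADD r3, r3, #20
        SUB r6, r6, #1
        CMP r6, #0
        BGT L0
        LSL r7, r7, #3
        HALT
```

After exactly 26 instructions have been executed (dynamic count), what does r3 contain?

130

MOV r3, #10 → r3=10
MOV r7, #8 → r7=8
MOV r6, #7 → r6=7
ADD r3, r3, #20 → r3=10+20=30
SUB r6, r6, #1 → r6=7-1=6
CMP r6, #0  (cmp 6,0)
BGT L0: taken
ADD r3, r3, #20 → r3=30+20=50
SUB r6, r6, #1 → r6=6-1=5
CMP r6, #0  (cmp 5,0)
BGT L0: taken
ADD r3, r3, #20 → r3=50+20=70
SUB r6, r6, #1 → r6=5-1=4
CMP r6, #0  (cmp 4,0)
BGT L0: taken
ADD r3, r3, #20 → r3=70+20=90
SUB r6, r6, #1 → r6=4-1=3
CMP r6, #0  (cmp 3,0)
BGT L0: taken
ADD r3, r3, #20 → r3=90+20=110
SUB r6, r6, #1 → r6=3-1=2
CMP r6, #0  (cmp 2,0)
BGT L0: taken
ADD r3, r3, #20 → r3=110+20=130
SUB r6, r6, #1 → r6=2-1=1
CMP r6, #0  (cmp 1,0)
After step 26: r3 = 130.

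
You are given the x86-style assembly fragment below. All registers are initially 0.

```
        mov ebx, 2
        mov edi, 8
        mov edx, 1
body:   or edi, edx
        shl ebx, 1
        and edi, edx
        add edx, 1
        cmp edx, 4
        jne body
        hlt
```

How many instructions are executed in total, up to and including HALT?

22

ebx=2
edi=8
edx=1
edi=8|1=9
ebx=2<<1=4
edi=9&1=1
edx=1+1=2
cmp edx, 4  (cmp 2,4)
jne body: taken
edi=1|2=3
ebx=4<<1=8
edi=3&2=2
edx=2+1=3
cmp edx, 4  (cmp 3,4)
jne body: taken
edi=2|3=3
ebx=8<<1=16
edi=3&3=3
edx=3+1=4
cmp edx, 4  (cmp 4,4)
jne body: not taken
halt.
Total executed instructions: 22.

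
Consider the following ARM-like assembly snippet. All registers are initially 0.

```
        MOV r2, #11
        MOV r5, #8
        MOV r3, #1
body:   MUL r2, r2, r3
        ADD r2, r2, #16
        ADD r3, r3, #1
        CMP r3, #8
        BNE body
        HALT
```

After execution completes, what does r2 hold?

194000

after MOV r2, #11: r2=11
after MOV r5, #8: r5=8
after MOV r3, #1: r3=1
after MUL r2, r2, r3: r2=11*1=11
after ADD r2, r2, #16: r2=11+16=27
after ADD r3, r3, #1: r3=1+1=2
CMP r3, #8  (cmp 2,8)
BNE body: taken
after MUL r2, r2, r3: r2=27*2=54
after ADD r2, r2, #16: r2=54+16=70
after ADD r3, r3, #1: r3=2+1=3
CMP r3, #8  (cmp 3,8)
BNE body: taken
after MUL r2, r2, r3: r2=70*3=210
after ADD r2, r2, #16: r2=210+16=226
after ADD r3, r3, #1: r3=3+1=4
CMP r3, #8  (cmp 4,8)
BNE body: taken
after MUL r2, r2, r3: r2=226*4=904
after ADD r2, r2, #16: r2=904+16=920
after ADD r3, r3, #1: r3=4+1=5
CMP r3, #8  (cmp 5,8)
BNE body: taken
after MUL r2, r2, r3: r2=920*5=4600
after ADD r2, r2, #16: r2=4600+16=4616
after ADD r3, r3, #1: r3=5+1=6
CMP r3, #8  (cmp 6,8)
BNE body: taken
after MUL r2, r2, r3: r2=4616*6=27696
after ADD r2, r2, #16: r2=27696+16=27712
after ADD r3, r3, #1: r3=6+1=7
CMP r3, #8  (cmp 7,8)
BNE body: taken
after MUL r2, r2, r3: r2=27712*7=193984
after ADD r2, r2, #16: r2=193984+16=194000
after ADD r3, r3, #1: r3=7+1=8
CMP r3, #8  (cmp 8,8)
BNE body: not taken
halt.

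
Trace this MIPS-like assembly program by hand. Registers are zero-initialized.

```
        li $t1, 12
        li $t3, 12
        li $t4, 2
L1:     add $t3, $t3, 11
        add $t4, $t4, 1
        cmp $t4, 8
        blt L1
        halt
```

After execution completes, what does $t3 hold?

$t1=12
$t3=12
$t4=2
$t3=12+11=23
$t4=2+1=3
cmp $t4, 8  (cmp 3,8)
blt L1: taken
$t3=23+11=34
$t4=3+1=4
cmp $t4, 8  (cmp 4,8)
blt L1: taken
$t3=34+11=45
$t4=4+1=5
cmp $t4, 8  (cmp 5,8)
blt L1: taken
$t3=45+11=56
$t4=5+1=6
cmp $t4, 8  (cmp 6,8)
blt L1: taken
$t3=56+11=67
$t4=6+1=7
cmp $t4, 8  (cmp 7,8)
blt L1: taken
$t3=67+11=78
$t4=7+1=8
cmp $t4, 8  (cmp 8,8)
blt L1: not taken
halt.

78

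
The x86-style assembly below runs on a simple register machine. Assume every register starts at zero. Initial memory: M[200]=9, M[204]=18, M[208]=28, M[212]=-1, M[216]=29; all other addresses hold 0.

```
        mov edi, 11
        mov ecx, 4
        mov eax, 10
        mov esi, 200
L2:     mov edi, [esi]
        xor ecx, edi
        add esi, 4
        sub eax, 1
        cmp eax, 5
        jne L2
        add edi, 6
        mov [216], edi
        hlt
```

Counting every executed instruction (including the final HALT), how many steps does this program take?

37

after mov edi, 11: edi=11
after mov ecx, 4: ecx=4
after mov eax, 10: eax=10
after mov esi, 200: esi=200
after mov edi, [esi]: edi=M[200]=9
after xor ecx, edi: ecx=4^9=13
after add esi, 4: esi=200+4=204
after sub eax, 1: eax=10-1=9
cmp eax, 5  (cmp 9,5)
jne L2: taken
after mov edi, [esi]: edi=M[204]=18
after xor ecx, edi: ecx=13^18=31
after add esi, 4: esi=204+4=208
after sub eax, 1: eax=9-1=8
cmp eax, 5  (cmp 8,5)
jne L2: taken
after mov edi, [esi]: edi=M[208]=28
after xor ecx, edi: ecx=31^28=3
after add esi, 4: esi=208+4=212
after sub eax, 1: eax=8-1=7
cmp eax, 5  (cmp 7,5)
jne L2: taken
after mov edi, [esi]: edi=M[212]=-1
after xor ecx, edi: ecx=3^(-1)=-4
after add esi, 4: esi=212+4=216
after sub eax, 1: eax=7-1=6
cmp eax, 5  (cmp 6,5)
jne L2: taken
after mov edi, [esi]: edi=M[216]=29
after xor ecx, edi: ecx=(-4)^29=-31
after add esi, 4: esi=216+4=220
after sub eax, 1: eax=6-1=5
cmp eax, 5  (cmp 5,5)
jne L2: not taken
after add edi, 6: edi=29+6=35
mov [216], edi → M[216]=35
halt.
Total executed instructions: 37.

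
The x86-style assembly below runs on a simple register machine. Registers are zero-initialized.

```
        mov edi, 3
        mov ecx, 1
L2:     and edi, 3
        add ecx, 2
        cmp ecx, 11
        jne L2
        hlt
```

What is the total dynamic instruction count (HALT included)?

edi=3
ecx=1
edi=3&3=3
ecx=1+2=3
cmp ecx, 11  (cmp 3,11)
jne L2: taken
edi=3&3=3
ecx=3+2=5
cmp ecx, 11  (cmp 5,11)
jne L2: taken
edi=3&3=3
ecx=5+2=7
cmp ecx, 11  (cmp 7,11)
jne L2: taken
edi=3&3=3
ecx=7+2=9
cmp ecx, 11  (cmp 9,11)
jne L2: taken
edi=3&3=3
ecx=9+2=11
cmp ecx, 11  (cmp 11,11)
jne L2: not taken
halt.
Total executed instructions: 23.

23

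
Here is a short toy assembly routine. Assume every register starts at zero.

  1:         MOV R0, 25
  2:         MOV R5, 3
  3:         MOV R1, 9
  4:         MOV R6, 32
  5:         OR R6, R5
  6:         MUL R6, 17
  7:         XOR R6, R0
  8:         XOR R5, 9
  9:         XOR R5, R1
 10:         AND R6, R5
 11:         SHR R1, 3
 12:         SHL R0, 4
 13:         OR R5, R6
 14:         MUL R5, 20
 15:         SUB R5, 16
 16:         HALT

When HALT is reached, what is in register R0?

MOV R0, 25 → R0=25
MOV R5, 3 → R5=3
MOV R1, 9 → R1=9
MOV R6, 32 → R6=32
OR R6, R5 → R6=32|3=35
MUL R6, 17 → R6=35*17=595
XOR R6, R0 → R6=595^25=586
XOR R5, 9 → R5=3^9=10
XOR R5, R1 → R5=10^9=3
AND R6, R5 → R6=586&3=2
SHR R1, 3 → R1=9>>3=1
SHL R0, 4 → R0=25<<4=400
OR R5, R6 → R5=3|2=3
MUL R5, 20 → R5=3*20=60
SUB R5, 16 → R5=60-16=44
halt.

400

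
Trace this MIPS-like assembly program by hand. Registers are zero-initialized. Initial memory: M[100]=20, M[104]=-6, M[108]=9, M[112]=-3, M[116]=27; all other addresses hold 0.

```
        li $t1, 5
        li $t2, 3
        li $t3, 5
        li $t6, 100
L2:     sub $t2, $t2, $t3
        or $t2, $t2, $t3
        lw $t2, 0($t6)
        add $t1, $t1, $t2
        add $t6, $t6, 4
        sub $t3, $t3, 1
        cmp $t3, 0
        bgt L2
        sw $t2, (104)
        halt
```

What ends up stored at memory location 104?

27

after li $t1, 5: $t1=5
after li $t2, 3: $t2=3
after li $t3, 5: $t3=5
after li $t6, 100: $t6=100
after sub $t2, $t2, $t3: $t2=3-5=-2
after or $t2, $t2, $t3: $t2=(-2)|5=-1
after lw $t2, 0($t6): $t2=M[100]=20
after add $t1, $t1, $t2: $t1=5+20=25
after add $t6, $t6, 4: $t6=100+4=104
after sub $t3, $t3, 1: $t3=5-1=4
cmp $t3, 0  (cmp 4,0)
bgt L2: taken
after sub $t2, $t2, $t3: $t2=20-4=16
after or $t2, $t2, $t3: $t2=16|4=20
after lw $t2, 0($t6): $t2=M[104]=-6
after add $t1, $t1, $t2: $t1=25+(-6)=19
after add $t6, $t6, 4: $t6=104+4=108
after sub $t3, $t3, 1: $t3=4-1=3
cmp $t3, 0  (cmp 3,0)
bgt L2: taken
after sub $t2, $t2, $t3: $t2=(-6)-3=-9
after or $t2, $t2, $t3: $t2=(-9)|3=-9
after lw $t2, 0($t6): $t2=M[108]=9
after add $t1, $t1, $t2: $t1=19+9=28
after add $t6, $t6, 4: $t6=108+4=112
after sub $t3, $t3, 1: $t3=3-1=2
cmp $t3, 0  (cmp 2,0)
bgt L2: taken
after sub $t2, $t2, $t3: $t2=9-2=7
after or $t2, $t2, $t3: $t2=7|2=7
after lw $t2, 0($t6): $t2=M[112]=-3
after add $t1, $t1, $t2: $t1=28+(-3)=25
after add $t6, $t6, 4: $t6=112+4=116
after sub $t3, $t3, 1: $t3=2-1=1
cmp $t3, 0  (cmp 1,0)
bgt L2: taken
after sub $t2, $t2, $t3: $t2=(-3)-1=-4
after or $t2, $t2, $t3: $t2=(-4)|1=-3
after lw $t2, 0($t6): $t2=M[116]=27
after add $t1, $t1, $t2: $t1=25+27=52
after add $t6, $t6, 4: $t6=116+4=120
after sub $t3, $t3, 1: $t3=1-1=0
cmp $t3, 0  (cmp 0,0)
bgt L2: not taken
sw $t2, (104) → M[104]=27
halt.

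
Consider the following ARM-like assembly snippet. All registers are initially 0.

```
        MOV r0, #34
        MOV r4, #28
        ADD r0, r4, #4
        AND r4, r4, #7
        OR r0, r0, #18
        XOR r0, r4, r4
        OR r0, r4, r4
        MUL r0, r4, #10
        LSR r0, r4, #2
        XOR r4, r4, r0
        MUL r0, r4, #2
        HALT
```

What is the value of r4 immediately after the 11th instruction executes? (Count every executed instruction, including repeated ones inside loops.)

5

MOV r0, #34 → r0=34
MOV r4, #28 → r4=28
ADD r0, r4, #4 → r0=28+4=32
AND r4, r4, #7 → r4=28&7=4
OR r0, r0, #18 → r0=32|18=50
XOR r0, r4, r4 → r0=4^4=0
OR r0, r4, r4 → r0=4|4=4
MUL r0, r4, #10 → r0=4*10=40
LSR r0, r4, #2 → r0=4>>2=1
XOR r4, r4, r0 → r4=4^1=5
MUL r0, r4, #2 → r0=5*2=10
After step 11: r4 = 5.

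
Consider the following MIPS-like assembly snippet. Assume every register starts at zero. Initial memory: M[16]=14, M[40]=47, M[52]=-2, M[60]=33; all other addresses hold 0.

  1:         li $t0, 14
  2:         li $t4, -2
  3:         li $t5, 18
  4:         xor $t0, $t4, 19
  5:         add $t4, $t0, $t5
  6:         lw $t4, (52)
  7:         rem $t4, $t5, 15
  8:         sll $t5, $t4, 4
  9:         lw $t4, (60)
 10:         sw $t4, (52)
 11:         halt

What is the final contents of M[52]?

33

$t0=14
$t4=-2
$t5=18
$t0=(-2)^19=-19
$t4=(-19)+18=-1
$t4=M[52]=-2
$t4=18%15=3
$t5=3<<4=48
$t4=M[60]=33
sw $t4, (52) → M[52]=33
halt.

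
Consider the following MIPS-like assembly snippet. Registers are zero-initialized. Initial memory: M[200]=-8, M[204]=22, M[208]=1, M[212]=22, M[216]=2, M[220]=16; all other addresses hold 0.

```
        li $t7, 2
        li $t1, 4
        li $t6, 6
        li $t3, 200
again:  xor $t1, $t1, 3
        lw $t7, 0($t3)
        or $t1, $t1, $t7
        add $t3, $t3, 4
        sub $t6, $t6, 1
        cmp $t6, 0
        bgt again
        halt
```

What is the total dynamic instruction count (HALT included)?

47

after li $t7, 2: $t7=2
after li $t1, 4: $t1=4
after li $t6, 6: $t6=6
after li $t3, 200: $t3=200
after xor $t1, $t1, 3: $t1=4^3=7
after lw $t7, 0($t3): $t7=M[200]=-8
after or $t1, $t1, $t7: $t1=7|(-8)=-1
after add $t3, $t3, 4: $t3=200+4=204
after sub $t6, $t6, 1: $t6=6-1=5
cmp $t6, 0  (cmp 5,0)
bgt again: taken
after xor $t1, $t1, 3: $t1=(-1)^3=-4
after lw $t7, 0($t3): $t7=M[204]=22
after or $t1, $t1, $t7: $t1=(-4)|22=-2
after add $t3, $t3, 4: $t3=204+4=208
after sub $t6, $t6, 1: $t6=5-1=4
cmp $t6, 0  (cmp 4,0)
bgt again: taken
after xor $t1, $t1, 3: $t1=(-2)^3=-3
after lw $t7, 0($t3): $t7=M[208]=1
after or $t1, $t1, $t7: $t1=(-3)|1=-3
after add $t3, $t3, 4: $t3=208+4=212
after sub $t6, $t6, 1: $t6=4-1=3
cmp $t6, 0  (cmp 3,0)
bgt again: taken
after xor $t1, $t1, 3: $t1=(-3)^3=-2
after lw $t7, 0($t3): $t7=M[212]=22
after or $t1, $t1, $t7: $t1=(-2)|22=-2
after add $t3, $t3, 4: $t3=212+4=216
after sub $t6, $t6, 1: $t6=3-1=2
cmp $t6, 0  (cmp 2,0)
bgt again: taken
after xor $t1, $t1, 3: $t1=(-2)^3=-3
after lw $t7, 0($t3): $t7=M[216]=2
after or $t1, $t1, $t7: $t1=(-3)|2=-1
after add $t3, $t3, 4: $t3=216+4=220
after sub $t6, $t6, 1: $t6=2-1=1
cmp $t6, 0  (cmp 1,0)
bgt again: taken
after xor $t1, $t1, 3: $t1=(-1)^3=-4
after lw $t7, 0($t3): $t7=M[220]=16
after or $t1, $t1, $t7: $t1=(-4)|16=-4
after add $t3, $t3, 4: $t3=220+4=224
after sub $t6, $t6, 1: $t6=1-1=0
cmp $t6, 0  (cmp 0,0)
bgt again: not taken
halt.
Total executed instructions: 47.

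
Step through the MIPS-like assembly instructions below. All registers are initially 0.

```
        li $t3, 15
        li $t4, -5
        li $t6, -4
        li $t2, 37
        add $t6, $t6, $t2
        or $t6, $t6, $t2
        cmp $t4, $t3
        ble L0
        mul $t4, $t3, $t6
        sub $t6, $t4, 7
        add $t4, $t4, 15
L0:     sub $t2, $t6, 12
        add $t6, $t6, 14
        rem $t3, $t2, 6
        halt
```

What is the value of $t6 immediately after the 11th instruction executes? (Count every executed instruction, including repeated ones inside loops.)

after li $t3, 15: $t3=15
after li $t4, -5: $t4=-5
after li $t6, -4: $t6=-4
after li $t2, 37: $t2=37
after add $t6, $t6, $t2: $t6=(-4)+37=33
after or $t6, $t6, $t2: $t6=33|37=37
cmp $t4, $t3  (cmp -5,15)
ble L0: taken
after sub $t2, $t6, 12: $t2=37-12=25
after add $t6, $t6, 14: $t6=37+14=51
after rem $t3, $t2, 6: $t3=25%6=1
After step 11: $t6 = 51.

51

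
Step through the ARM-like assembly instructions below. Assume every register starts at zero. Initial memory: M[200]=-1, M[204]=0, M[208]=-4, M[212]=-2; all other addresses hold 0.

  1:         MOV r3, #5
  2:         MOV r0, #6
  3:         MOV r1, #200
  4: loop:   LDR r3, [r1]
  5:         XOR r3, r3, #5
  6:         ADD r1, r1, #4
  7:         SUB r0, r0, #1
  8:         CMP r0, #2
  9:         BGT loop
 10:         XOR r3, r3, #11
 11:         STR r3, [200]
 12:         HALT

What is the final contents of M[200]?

r3=5
r0=6
r1=200
r3=M[200]=-1
r3=(-1)^5=-6
r1=200+4=204
r0=6-1=5
CMP r0, #2  (cmp 5,2)
BGT loop: taken
r3=M[204]=0
r3=0^5=5
r1=204+4=208
r0=5-1=4
CMP r0, #2  (cmp 4,2)
BGT loop: taken
r3=M[208]=-4
r3=(-4)^5=-7
r1=208+4=212
r0=4-1=3
CMP r0, #2  (cmp 3,2)
BGT loop: taken
r3=M[212]=-2
r3=(-2)^5=-5
r1=212+4=216
r0=3-1=2
CMP r0, #2  (cmp 2,2)
BGT loop: not taken
r3=(-5)^11=-16
STR r3, [200] → M[200]=-16
halt.

-16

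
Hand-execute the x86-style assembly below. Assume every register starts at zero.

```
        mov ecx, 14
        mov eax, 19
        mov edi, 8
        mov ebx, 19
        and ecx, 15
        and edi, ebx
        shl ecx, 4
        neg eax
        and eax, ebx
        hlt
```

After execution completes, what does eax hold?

ecx=14
eax=19
edi=8
ebx=19
ecx=14&15=14
edi=8&19=0
ecx=14<<4=224
eax=-(19)=-19
eax=(-19)&19=1
halt.

1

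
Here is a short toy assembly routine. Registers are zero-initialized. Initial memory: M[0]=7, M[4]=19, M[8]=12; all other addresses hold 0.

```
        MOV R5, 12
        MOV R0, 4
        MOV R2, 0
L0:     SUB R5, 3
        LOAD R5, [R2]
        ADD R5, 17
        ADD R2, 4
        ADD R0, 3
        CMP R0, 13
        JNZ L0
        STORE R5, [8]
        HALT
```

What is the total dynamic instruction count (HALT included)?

26

after MOV R5, 12: R5=12
after MOV R0, 4: R0=4
after MOV R2, 0: R2=0
after SUB R5, 3: R5=12-3=9
after LOAD R5, [R2]: R5=M[0]=7
after ADD R5, 17: R5=7+17=24
after ADD R2, 4: R2=0+4=4
after ADD R0, 3: R0=4+3=7
CMP R0, 13  (cmp 7,13)
JNZ L0: taken
after SUB R5, 3: R5=24-3=21
after LOAD R5, [R2]: R5=M[4]=19
after ADD R5, 17: R5=19+17=36
after ADD R2, 4: R2=4+4=8
after ADD R0, 3: R0=7+3=10
CMP R0, 13  (cmp 10,13)
JNZ L0: taken
after SUB R5, 3: R5=36-3=33
after LOAD R5, [R2]: R5=M[8]=12
after ADD R5, 17: R5=12+17=29
after ADD R2, 4: R2=8+4=12
after ADD R0, 3: R0=10+3=13
CMP R0, 13  (cmp 13,13)
JNZ L0: not taken
STORE R5, [8] → M[8]=29
halt.
Total executed instructions: 26.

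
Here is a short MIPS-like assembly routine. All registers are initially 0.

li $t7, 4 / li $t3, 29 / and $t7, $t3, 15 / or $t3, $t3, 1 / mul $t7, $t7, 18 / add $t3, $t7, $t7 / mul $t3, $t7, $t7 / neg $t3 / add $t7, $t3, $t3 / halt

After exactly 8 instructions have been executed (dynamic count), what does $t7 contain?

after li $t7, 4: $t7=4
after li $t3, 29: $t3=29
after and $t7, $t3, 15: $t7=29&15=13
after or $t3, $t3, 1: $t3=29|1=29
after mul $t7, $t7, 18: $t7=13*18=234
after add $t3, $t7, $t7: $t3=234+234=468
after mul $t3, $t7, $t7: $t3=234*234=54756
after neg $t3: $t3=-(54756)=-54756
After step 8: $t7 = 234.

234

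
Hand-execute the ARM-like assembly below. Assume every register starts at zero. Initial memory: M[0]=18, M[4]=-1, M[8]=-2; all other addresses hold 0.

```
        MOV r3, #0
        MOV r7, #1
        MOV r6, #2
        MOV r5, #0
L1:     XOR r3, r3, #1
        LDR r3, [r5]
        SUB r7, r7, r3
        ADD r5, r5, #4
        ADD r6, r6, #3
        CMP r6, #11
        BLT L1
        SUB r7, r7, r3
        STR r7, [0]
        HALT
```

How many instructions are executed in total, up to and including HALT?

28

MOV r3, #0 → r3=0
MOV r7, #1 → r7=1
MOV r6, #2 → r6=2
MOV r5, #0 → r5=0
XOR r3, r3, #1 → r3=0^1=1
LDR r3, [r5] → r3=M[0]=18
SUB r7, r7, r3 → r7=1-18=-17
ADD r5, r5, #4 → r5=0+4=4
ADD r6, r6, #3 → r6=2+3=5
CMP r6, #11  (cmp 5,11)
BLT L1: taken
XOR r3, r3, #1 → r3=18^1=19
LDR r3, [r5] → r3=M[4]=-1
SUB r7, r7, r3 → r7=(-17)-(-1)=-16
ADD r5, r5, #4 → r5=4+4=8
ADD r6, r6, #3 → r6=5+3=8
CMP r6, #11  (cmp 8,11)
BLT L1: taken
XOR r3, r3, #1 → r3=(-1)^1=-2
LDR r3, [r5] → r3=M[8]=-2
SUB r7, r7, r3 → r7=(-16)-(-2)=-14
ADD r5, r5, #4 → r5=8+4=12
ADD r6, r6, #3 → r6=8+3=11
CMP r6, #11  (cmp 11,11)
BLT L1: not taken
SUB r7, r7, r3 → r7=(-14)-(-2)=-12
STR r7, [0] → M[0]=-12
halt.
Total executed instructions: 28.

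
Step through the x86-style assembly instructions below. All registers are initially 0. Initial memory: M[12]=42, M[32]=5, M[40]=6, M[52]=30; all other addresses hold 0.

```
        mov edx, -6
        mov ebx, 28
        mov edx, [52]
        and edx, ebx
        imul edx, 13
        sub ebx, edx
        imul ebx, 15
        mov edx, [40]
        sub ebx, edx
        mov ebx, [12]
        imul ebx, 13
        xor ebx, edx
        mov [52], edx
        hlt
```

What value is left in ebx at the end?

548

after mov edx, -6: edx=-6
after mov ebx, 28: ebx=28
after mov edx, [52]: edx=M[52]=30
after and edx, ebx: edx=30&28=28
after imul edx, 13: edx=28*13=364
after sub ebx, edx: ebx=28-364=-336
after imul ebx, 15: ebx=(-336)*15=-5040
after mov edx, [40]: edx=M[40]=6
after sub ebx, edx: ebx=(-5040)-6=-5046
after mov ebx, [12]: ebx=M[12]=42
after imul ebx, 13: ebx=42*13=546
after xor ebx, edx: ebx=546^6=548
mov [52], edx → M[52]=6
halt.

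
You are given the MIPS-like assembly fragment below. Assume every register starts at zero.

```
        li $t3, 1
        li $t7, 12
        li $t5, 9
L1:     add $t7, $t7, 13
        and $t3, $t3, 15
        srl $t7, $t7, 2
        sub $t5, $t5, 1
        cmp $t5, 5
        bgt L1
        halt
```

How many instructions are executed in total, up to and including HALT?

li $t3, 1 → $t3=1
li $t7, 12 → $t7=12
li $t5, 9 → $t5=9
add $t7, $t7, 13 → $t7=12+13=25
and $t3, $t3, 15 → $t3=1&15=1
srl $t7, $t7, 2 → $t7=25>>2=6
sub $t5, $t5, 1 → $t5=9-1=8
cmp $t5, 5  (cmp 8,5)
bgt L1: taken
add $t7, $t7, 13 → $t7=6+13=19
and $t3, $t3, 15 → $t3=1&15=1
srl $t7, $t7, 2 → $t7=19>>2=4
sub $t5, $t5, 1 → $t5=8-1=7
cmp $t5, 5  (cmp 7,5)
bgt L1: taken
add $t7, $t7, 13 → $t7=4+13=17
and $t3, $t3, 15 → $t3=1&15=1
srl $t7, $t7, 2 → $t7=17>>2=4
sub $t5, $t5, 1 → $t5=7-1=6
cmp $t5, 5  (cmp 6,5)
bgt L1: taken
add $t7, $t7, 13 → $t7=4+13=17
and $t3, $t3, 15 → $t3=1&15=1
srl $t7, $t7, 2 → $t7=17>>2=4
sub $t5, $t5, 1 → $t5=6-1=5
cmp $t5, 5  (cmp 5,5)
bgt L1: not taken
halt.
Total executed instructions: 28.

28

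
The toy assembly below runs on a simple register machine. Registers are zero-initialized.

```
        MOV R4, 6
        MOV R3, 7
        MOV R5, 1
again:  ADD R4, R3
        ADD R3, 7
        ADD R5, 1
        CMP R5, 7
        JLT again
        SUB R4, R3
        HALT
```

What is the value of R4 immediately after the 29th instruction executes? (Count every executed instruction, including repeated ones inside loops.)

153

after MOV R4, 6: R4=6
after MOV R3, 7: R3=7
after MOV R5, 1: R5=1
after ADD R4, R3: R4=6+7=13
after ADD R3, 7: R3=7+7=14
after ADD R5, 1: R5=1+1=2
CMP R5, 7  (cmp 2,7)
JLT again: taken
after ADD R4, R3: R4=13+14=27
after ADD R3, 7: R3=14+7=21
after ADD R5, 1: R5=2+1=3
CMP R5, 7  (cmp 3,7)
JLT again: taken
after ADD R4, R3: R4=27+21=48
after ADD R3, 7: R3=21+7=28
after ADD R5, 1: R5=3+1=4
CMP R5, 7  (cmp 4,7)
JLT again: taken
after ADD R4, R3: R4=48+28=76
after ADD R3, 7: R3=28+7=35
after ADD R5, 1: R5=4+1=5
CMP R5, 7  (cmp 5,7)
JLT again: taken
after ADD R4, R3: R4=76+35=111
after ADD R3, 7: R3=35+7=42
after ADD R5, 1: R5=5+1=6
CMP R5, 7  (cmp 6,7)
JLT again: taken
after ADD R4, R3: R4=111+42=153
After step 29: R4 = 153.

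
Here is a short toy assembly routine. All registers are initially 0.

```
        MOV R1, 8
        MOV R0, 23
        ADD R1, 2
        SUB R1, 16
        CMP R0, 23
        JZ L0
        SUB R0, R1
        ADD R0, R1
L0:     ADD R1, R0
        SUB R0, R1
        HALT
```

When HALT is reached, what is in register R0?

6

MOV R1, 8 → R1=8
MOV R0, 23 → R0=23
ADD R1, 2 → R1=8+2=10
SUB R1, 16 → R1=10-16=-6
CMP R0, 23  (cmp 23,23)
JZ L0: taken
ADD R1, R0 → R1=(-6)+23=17
SUB R0, R1 → R0=23-17=6
halt.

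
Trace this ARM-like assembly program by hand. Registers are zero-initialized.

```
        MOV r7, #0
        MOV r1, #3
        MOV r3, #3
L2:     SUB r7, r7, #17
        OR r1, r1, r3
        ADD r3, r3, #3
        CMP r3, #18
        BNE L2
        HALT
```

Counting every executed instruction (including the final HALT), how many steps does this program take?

after MOV r7, #0: r7=0
after MOV r1, #3: r1=3
after MOV r3, #3: r3=3
after SUB r7, r7, #17: r7=0-17=-17
after OR r1, r1, r3: r1=3|3=3
after ADD r3, r3, #3: r3=3+3=6
CMP r3, #18  (cmp 6,18)
BNE L2: taken
after SUB r7, r7, #17: r7=(-17)-17=-34
after OR r1, r1, r3: r1=3|6=7
after ADD r3, r3, #3: r3=6+3=9
CMP r3, #18  (cmp 9,18)
BNE L2: taken
after SUB r7, r7, #17: r7=(-34)-17=-51
after OR r1, r1, r3: r1=7|9=15
after ADD r3, r3, #3: r3=9+3=12
CMP r3, #18  (cmp 12,18)
BNE L2: taken
after SUB r7, r7, #17: r7=(-51)-17=-68
after OR r1, r1, r3: r1=15|12=15
after ADD r3, r3, #3: r3=12+3=15
CMP r3, #18  (cmp 15,18)
BNE L2: taken
after SUB r7, r7, #17: r7=(-68)-17=-85
after OR r1, r1, r3: r1=15|15=15
after ADD r3, r3, #3: r3=15+3=18
CMP r3, #18  (cmp 18,18)
BNE L2: not taken
halt.
Total executed instructions: 29.

29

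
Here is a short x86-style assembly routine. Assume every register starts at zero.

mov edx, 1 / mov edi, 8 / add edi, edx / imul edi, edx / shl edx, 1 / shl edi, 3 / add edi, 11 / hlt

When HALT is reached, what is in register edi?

after mov edx, 1: edx=1
after mov edi, 8: edi=8
after add edi, edx: edi=8+1=9
after imul edi, edx: edi=9*1=9
after shl edx, 1: edx=1<<1=2
after shl edi, 3: edi=9<<3=72
after add edi, 11: edi=72+11=83
halt.

83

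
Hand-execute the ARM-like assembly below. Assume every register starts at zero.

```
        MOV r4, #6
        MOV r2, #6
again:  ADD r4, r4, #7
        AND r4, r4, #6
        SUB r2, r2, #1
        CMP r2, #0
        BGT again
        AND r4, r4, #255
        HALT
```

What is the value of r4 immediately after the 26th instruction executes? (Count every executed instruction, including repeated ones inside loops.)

after MOV r4, #6: r4=6
after MOV r2, #6: r2=6
after ADD r4, r4, #7: r4=6+7=13
after AND r4, r4, #6: r4=13&6=4
after SUB r2, r2, #1: r2=6-1=5
CMP r2, #0  (cmp 5,0)
BGT again: taken
after ADD r4, r4, #7: r4=4+7=11
after AND r4, r4, #6: r4=11&6=2
after SUB r2, r2, #1: r2=5-1=4
CMP r2, #0  (cmp 4,0)
BGT again: taken
after ADD r4, r4, #7: r4=2+7=9
after AND r4, r4, #6: r4=9&6=0
after SUB r2, r2, #1: r2=4-1=3
CMP r2, #0  (cmp 3,0)
BGT again: taken
after ADD r4, r4, #7: r4=0+7=7
after AND r4, r4, #6: r4=7&6=6
after SUB r2, r2, #1: r2=3-1=2
CMP r2, #0  (cmp 2,0)
BGT again: taken
after ADD r4, r4, #7: r4=6+7=13
after AND r4, r4, #6: r4=13&6=4
after SUB r2, r2, #1: r2=2-1=1
CMP r2, #0  (cmp 1,0)
After step 26: r4 = 4.

4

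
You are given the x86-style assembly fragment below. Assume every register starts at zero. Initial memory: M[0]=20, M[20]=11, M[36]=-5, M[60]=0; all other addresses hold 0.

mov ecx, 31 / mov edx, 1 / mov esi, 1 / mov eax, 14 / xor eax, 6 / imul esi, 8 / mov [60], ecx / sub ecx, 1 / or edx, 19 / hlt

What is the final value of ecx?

ecx=31
edx=1
esi=1
eax=14
eax=14^6=8
esi=1*8=8
mov [60], ecx → M[60]=31
ecx=31-1=30
edx=1|19=19
halt.

30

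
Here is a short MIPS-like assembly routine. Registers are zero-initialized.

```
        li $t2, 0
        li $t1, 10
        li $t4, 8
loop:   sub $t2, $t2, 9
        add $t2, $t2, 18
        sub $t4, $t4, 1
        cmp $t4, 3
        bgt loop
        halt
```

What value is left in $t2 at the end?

45

li $t2, 0 → $t2=0
li $t1, 10 → $t1=10
li $t4, 8 → $t4=8
sub $t2, $t2, 9 → $t2=0-9=-9
add $t2, $t2, 18 → $t2=(-9)+18=9
sub $t4, $t4, 1 → $t4=8-1=7
cmp $t4, 3  (cmp 7,3)
bgt loop: taken
sub $t2, $t2, 9 → $t2=9-9=0
add $t2, $t2, 18 → $t2=0+18=18
sub $t4, $t4, 1 → $t4=7-1=6
cmp $t4, 3  (cmp 6,3)
bgt loop: taken
sub $t2, $t2, 9 → $t2=18-9=9
add $t2, $t2, 18 → $t2=9+18=27
sub $t4, $t4, 1 → $t4=6-1=5
cmp $t4, 3  (cmp 5,3)
bgt loop: taken
sub $t2, $t2, 9 → $t2=27-9=18
add $t2, $t2, 18 → $t2=18+18=36
sub $t4, $t4, 1 → $t4=5-1=4
cmp $t4, 3  (cmp 4,3)
bgt loop: taken
sub $t2, $t2, 9 → $t2=36-9=27
add $t2, $t2, 18 → $t2=27+18=45
sub $t4, $t4, 1 → $t4=4-1=3
cmp $t4, 3  (cmp 3,3)
bgt loop: not taken
halt.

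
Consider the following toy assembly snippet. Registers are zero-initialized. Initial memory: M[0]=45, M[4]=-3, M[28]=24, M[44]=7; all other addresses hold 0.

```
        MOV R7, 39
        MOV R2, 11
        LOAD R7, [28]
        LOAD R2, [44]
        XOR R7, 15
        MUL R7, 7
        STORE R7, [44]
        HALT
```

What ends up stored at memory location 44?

after MOV R7, 39: R7=39
after MOV R2, 11: R2=11
after LOAD R7, [28]: R7=M[28]=24
after LOAD R2, [44]: R2=M[44]=7
after XOR R7, 15: R7=24^15=23
after MUL R7, 7: R7=23*7=161
STORE R7, [44] → M[44]=161
halt.

161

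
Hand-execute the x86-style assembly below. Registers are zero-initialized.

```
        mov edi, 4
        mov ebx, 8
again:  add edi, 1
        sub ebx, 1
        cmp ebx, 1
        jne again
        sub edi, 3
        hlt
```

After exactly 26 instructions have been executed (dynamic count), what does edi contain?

10

after mov edi, 4: edi=4
after mov ebx, 8: ebx=8
after add edi, 1: edi=4+1=5
after sub ebx, 1: ebx=8-1=7
cmp ebx, 1  (cmp 7,1)
jne again: taken
after add edi, 1: edi=5+1=6
after sub ebx, 1: ebx=7-1=6
cmp ebx, 1  (cmp 6,1)
jne again: taken
after add edi, 1: edi=6+1=7
after sub ebx, 1: ebx=6-1=5
cmp ebx, 1  (cmp 5,1)
jne again: taken
after add edi, 1: edi=7+1=8
after sub ebx, 1: ebx=5-1=4
cmp ebx, 1  (cmp 4,1)
jne again: taken
after add edi, 1: edi=8+1=9
after sub ebx, 1: ebx=4-1=3
cmp ebx, 1  (cmp 3,1)
jne again: taken
after add edi, 1: edi=9+1=10
after sub ebx, 1: ebx=3-1=2
cmp ebx, 1  (cmp 2,1)
jne again: taken
After step 26: edi = 10.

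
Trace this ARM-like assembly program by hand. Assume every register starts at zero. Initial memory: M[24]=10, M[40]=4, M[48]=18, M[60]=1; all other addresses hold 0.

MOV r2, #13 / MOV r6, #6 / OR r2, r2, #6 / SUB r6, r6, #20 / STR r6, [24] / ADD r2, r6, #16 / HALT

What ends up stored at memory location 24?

r2=13
r6=6
r2=13|6=15
r6=6-20=-14
STR r6, [24] → M[24]=-14
r2=(-14)+16=2
halt.

-14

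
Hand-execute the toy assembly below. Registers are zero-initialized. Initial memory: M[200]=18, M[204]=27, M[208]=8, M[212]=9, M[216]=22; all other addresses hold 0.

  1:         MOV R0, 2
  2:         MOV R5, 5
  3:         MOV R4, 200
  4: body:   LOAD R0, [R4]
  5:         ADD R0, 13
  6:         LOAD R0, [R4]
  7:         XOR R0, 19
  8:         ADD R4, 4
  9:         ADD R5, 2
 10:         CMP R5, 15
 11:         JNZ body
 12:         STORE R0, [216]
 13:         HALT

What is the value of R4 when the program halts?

220

MOV R0, 2 → R0=2
MOV R5, 5 → R5=5
MOV R4, 200 → R4=200
LOAD R0, [R4] → R0=M[200]=18
ADD R0, 13 → R0=18+13=31
LOAD R0, [R4] → R0=M[200]=18
XOR R0, 19 → R0=18^19=1
ADD R4, 4 → R4=200+4=204
ADD R5, 2 → R5=5+2=7
CMP R5, 15  (cmp 7,15)
JNZ body: taken
LOAD R0, [R4] → R0=M[204]=27
ADD R0, 13 → R0=27+13=40
LOAD R0, [R4] → R0=M[204]=27
XOR R0, 19 → R0=27^19=8
ADD R4, 4 → R4=204+4=208
ADD R5, 2 → R5=7+2=9
CMP R5, 15  (cmp 9,15)
JNZ body: taken
LOAD R0, [R4] → R0=M[208]=8
ADD R0, 13 → R0=8+13=21
LOAD R0, [R4] → R0=M[208]=8
XOR R0, 19 → R0=8^19=27
ADD R4, 4 → R4=208+4=212
ADD R5, 2 → R5=9+2=11
CMP R5, 15  (cmp 11,15)
JNZ body: taken
LOAD R0, [R4] → R0=M[212]=9
ADD R0, 13 → R0=9+13=22
LOAD R0, [R4] → R0=M[212]=9
XOR R0, 19 → R0=9^19=26
ADD R4, 4 → R4=212+4=216
ADD R5, 2 → R5=11+2=13
CMP R5, 15  (cmp 13,15)
JNZ body: taken
LOAD R0, [R4] → R0=M[216]=22
ADD R0, 13 → R0=22+13=35
LOAD R0, [R4] → R0=M[216]=22
XOR R0, 19 → R0=22^19=5
ADD R4, 4 → R4=216+4=220
ADD R5, 2 → R5=13+2=15
CMP R5, 15  (cmp 15,15)
JNZ body: not taken
STORE R0, [216] → M[216]=5
halt.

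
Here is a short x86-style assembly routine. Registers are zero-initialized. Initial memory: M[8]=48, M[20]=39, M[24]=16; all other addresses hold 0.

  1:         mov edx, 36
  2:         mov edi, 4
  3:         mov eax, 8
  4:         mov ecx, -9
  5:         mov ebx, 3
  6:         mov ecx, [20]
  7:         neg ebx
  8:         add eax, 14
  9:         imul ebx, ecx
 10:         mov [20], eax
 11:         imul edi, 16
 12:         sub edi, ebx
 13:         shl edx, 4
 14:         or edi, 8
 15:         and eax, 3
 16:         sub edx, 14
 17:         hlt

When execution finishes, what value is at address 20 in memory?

mov edx, 36 → edx=36
mov edi, 4 → edi=4
mov eax, 8 → eax=8
mov ecx, -9 → ecx=-9
mov ebx, 3 → ebx=3
mov ecx, [20] → ecx=M[20]=39
neg ebx → ebx=-(3)=-3
add eax, 14 → eax=8+14=22
imul ebx, ecx → ebx=(-3)*39=-117
mov [20], eax → M[20]=22
imul edi, 16 → edi=4*16=64
sub edi, ebx → edi=64-(-117)=181
shl edx, 4 → edx=36<<4=576
or edi, 8 → edi=181|8=189
and eax, 3 → eax=22&3=2
sub edx, 14 → edx=576-14=562
halt.

22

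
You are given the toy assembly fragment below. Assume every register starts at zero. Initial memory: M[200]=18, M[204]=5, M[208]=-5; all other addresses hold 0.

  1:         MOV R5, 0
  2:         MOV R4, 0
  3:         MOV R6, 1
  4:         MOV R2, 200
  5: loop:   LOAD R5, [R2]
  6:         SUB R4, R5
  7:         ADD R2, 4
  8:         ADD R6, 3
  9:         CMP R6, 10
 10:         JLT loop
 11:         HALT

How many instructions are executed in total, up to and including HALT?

MOV R5, 0 → R5=0
MOV R4, 0 → R4=0
MOV R6, 1 → R6=1
MOV R2, 200 → R2=200
LOAD R5, [R2] → R5=M[200]=18
SUB R4, R5 → R4=0-18=-18
ADD R2, 4 → R2=200+4=204
ADD R6, 3 → R6=1+3=4
CMP R6, 10  (cmp 4,10)
JLT loop: taken
LOAD R5, [R2] → R5=M[204]=5
SUB R4, R5 → R4=(-18)-5=-23
ADD R2, 4 → R2=204+4=208
ADD R6, 3 → R6=4+3=7
CMP R6, 10  (cmp 7,10)
JLT loop: taken
LOAD R5, [R2] → R5=M[208]=-5
SUB R4, R5 → R4=(-23)-(-5)=-18
ADD R2, 4 → R2=208+4=212
ADD R6, 3 → R6=7+3=10
CMP R6, 10  (cmp 10,10)
JLT loop: not taken
halt.
Total executed instructions: 23.

23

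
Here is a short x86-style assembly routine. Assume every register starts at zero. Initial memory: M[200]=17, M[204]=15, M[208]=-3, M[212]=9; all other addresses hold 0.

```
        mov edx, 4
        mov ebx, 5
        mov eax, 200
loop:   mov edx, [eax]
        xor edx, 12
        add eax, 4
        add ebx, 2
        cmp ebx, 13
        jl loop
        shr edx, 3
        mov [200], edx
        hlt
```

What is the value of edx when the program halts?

0

mov edx, 4 → edx=4
mov ebx, 5 → ebx=5
mov eax, 200 → eax=200
mov edx, [eax] → edx=M[200]=17
xor edx, 12 → edx=17^12=29
add eax, 4 → eax=200+4=204
add ebx, 2 → ebx=5+2=7
cmp ebx, 13  (cmp 7,13)
jl loop: taken
mov edx, [eax] → edx=M[204]=15
xor edx, 12 → edx=15^12=3
add eax, 4 → eax=204+4=208
add ebx, 2 → ebx=7+2=9
cmp ebx, 13  (cmp 9,13)
jl loop: taken
mov edx, [eax] → edx=M[208]=-3
xor edx, 12 → edx=(-3)^12=-15
add eax, 4 → eax=208+4=212
add ebx, 2 → ebx=9+2=11
cmp ebx, 13  (cmp 11,13)
jl loop: taken
mov edx, [eax] → edx=M[212]=9
xor edx, 12 → edx=9^12=5
add eax, 4 → eax=212+4=216
add ebx, 2 → ebx=11+2=13
cmp ebx, 13  (cmp 13,13)
jl loop: not taken
shr edx, 3 → edx=5>>3=0
mov [200], edx → M[200]=0
halt.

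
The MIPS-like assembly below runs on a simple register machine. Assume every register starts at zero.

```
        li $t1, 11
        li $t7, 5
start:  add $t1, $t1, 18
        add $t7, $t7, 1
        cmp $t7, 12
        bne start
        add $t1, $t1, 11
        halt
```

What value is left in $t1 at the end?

$t1=11
$t7=5
$t1=11+18=29
$t7=5+1=6
cmp $t7, 12  (cmp 6,12)
bne start: taken
$t1=29+18=47
$t7=6+1=7
cmp $t7, 12  (cmp 7,12)
bne start: taken
$t1=47+18=65
$t7=7+1=8
cmp $t7, 12  (cmp 8,12)
bne start: taken
$t1=65+18=83
$t7=8+1=9
cmp $t7, 12  (cmp 9,12)
bne start: taken
$t1=83+18=101
$t7=9+1=10
cmp $t7, 12  (cmp 10,12)
bne start: taken
$t1=101+18=119
$t7=10+1=11
cmp $t7, 12  (cmp 11,12)
bne start: taken
$t1=119+18=137
$t7=11+1=12
cmp $t7, 12  (cmp 12,12)
bne start: not taken
$t1=137+11=148
halt.

148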